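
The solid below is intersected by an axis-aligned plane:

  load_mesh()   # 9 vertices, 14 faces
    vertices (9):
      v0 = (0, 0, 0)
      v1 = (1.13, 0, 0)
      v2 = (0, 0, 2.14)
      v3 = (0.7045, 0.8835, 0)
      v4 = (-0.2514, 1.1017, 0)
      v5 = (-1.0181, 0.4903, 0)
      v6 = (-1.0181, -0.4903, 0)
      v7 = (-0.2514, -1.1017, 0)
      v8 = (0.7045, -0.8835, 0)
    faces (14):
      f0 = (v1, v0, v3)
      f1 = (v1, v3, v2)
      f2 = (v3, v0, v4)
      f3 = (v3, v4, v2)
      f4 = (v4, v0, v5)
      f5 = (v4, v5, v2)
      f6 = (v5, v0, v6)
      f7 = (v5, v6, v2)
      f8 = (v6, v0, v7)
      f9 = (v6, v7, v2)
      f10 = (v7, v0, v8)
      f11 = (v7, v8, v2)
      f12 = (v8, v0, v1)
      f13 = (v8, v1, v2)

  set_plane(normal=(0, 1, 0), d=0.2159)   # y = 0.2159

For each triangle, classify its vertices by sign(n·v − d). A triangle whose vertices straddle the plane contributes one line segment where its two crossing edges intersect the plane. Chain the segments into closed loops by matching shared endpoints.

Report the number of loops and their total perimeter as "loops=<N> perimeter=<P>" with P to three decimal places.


Straddling triangles (8 of 14):
  (v1,v0,v3) [--+] → (0.172158, 0.2159, 0)–(1.02602, 0.2159, 0)  len=0.8539
  (v1,v3,v2) [-+-] → (1.02602, 0.2159, 0)–(0.172158, 0.2159, 1.61705)  len=1.8286
  (v3,v0,v4) [+-+] → (0.172158, 0.2159, 0)–(-0.0492668, 0.2159, 0)  len=0.2214
  (v3,v4,v2) [++-] → (-0.0492668, 0.2159, 1.72062)–(0.172158, 0.2159, 1.61705)  len=0.2445
  (v4,v0,v5) [+-+] → (-0.0492668, 0.2159, 0)–(-0.448313, 0.2159, 0)  len=0.3990
  (v4,v5,v2) [++-] → (-0.448313, 0.2159, 1.19767)–(-0.0492668, 0.2159, 1.72062)  len=0.6578
  (v5,v0,v6) [+--] → (-0.448313, 0.2159, 0)–(-1.0181, 0.2159, 0)  len=0.5698
  (v5,v6,v2) [+--] → (-1.0181, 0.2159, 0)–(-0.448313, 0.2159, 1.19767)  len=1.3263

Chained into 1 loop(s):
  loop 1: 8 segments, perimeter = 6.1013
Total perimeter = 6.101

loops=1 perimeter=6.101


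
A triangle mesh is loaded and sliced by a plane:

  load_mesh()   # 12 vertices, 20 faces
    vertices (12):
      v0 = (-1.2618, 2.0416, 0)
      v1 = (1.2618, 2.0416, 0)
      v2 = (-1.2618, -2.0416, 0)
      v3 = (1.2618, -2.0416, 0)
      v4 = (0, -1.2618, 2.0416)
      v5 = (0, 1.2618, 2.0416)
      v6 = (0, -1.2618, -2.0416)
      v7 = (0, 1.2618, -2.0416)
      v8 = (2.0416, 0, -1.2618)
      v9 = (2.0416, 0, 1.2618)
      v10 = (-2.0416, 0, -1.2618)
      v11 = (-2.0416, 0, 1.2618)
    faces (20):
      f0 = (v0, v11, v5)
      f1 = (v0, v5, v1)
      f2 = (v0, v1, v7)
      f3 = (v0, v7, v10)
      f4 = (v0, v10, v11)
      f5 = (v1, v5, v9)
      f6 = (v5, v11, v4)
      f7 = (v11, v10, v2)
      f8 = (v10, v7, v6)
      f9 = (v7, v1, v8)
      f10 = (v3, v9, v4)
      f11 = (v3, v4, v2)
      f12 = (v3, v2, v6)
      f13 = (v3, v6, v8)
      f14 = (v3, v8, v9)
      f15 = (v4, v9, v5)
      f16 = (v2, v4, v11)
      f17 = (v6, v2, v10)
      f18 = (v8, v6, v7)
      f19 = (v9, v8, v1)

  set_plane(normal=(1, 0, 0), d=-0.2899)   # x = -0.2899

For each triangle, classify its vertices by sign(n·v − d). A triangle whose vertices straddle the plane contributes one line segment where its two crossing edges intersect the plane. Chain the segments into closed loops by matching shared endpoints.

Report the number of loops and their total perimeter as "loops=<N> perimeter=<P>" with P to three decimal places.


Straddling triangles (10 of 20):
  (v0,v11,v5) [--+] → (-0.2899, 1.08263, 1.93087)–(-0.2899, 1.44096, 1.57254)  len=0.5068
  (v0,v5,v1) [-++] → (-0.2899, 1.44096, 1.57254)–(-0.2899, 2.0416, 0)  len=1.6833
  (v0,v1,v7) [-++] → (-0.2899, 2.0416, 0)–(-0.2899, 1.44096, -1.57254)  len=1.6833
  (v0,v7,v10) [-+-] → (-0.2899, 1.44096, -1.57254)–(-0.2899, 1.08263, -1.93087)  len=0.5068
  (v5,v11,v4) [+-+] → (-0.2899, 1.08263, 1.93087)–(-0.2899, -1.08263, 1.93087)  len=2.1653
  (v10,v7,v6) [-++] → (-0.2899, 1.08263, -1.93087)–(-0.2899, -1.08263, -1.93087)  len=2.1653
  (v3,v4,v2) [++-] → (-0.2899, -1.44096, 1.57254)–(-0.2899, -2.0416, 0)  len=1.6833
  (v3,v2,v6) [+-+] → (-0.2899, -2.0416, 0)–(-0.2899, -1.44096, -1.57254)  len=1.6833
  (v2,v4,v11) [-+-] → (-0.2899, -1.44096, 1.57254)–(-0.2899, -1.08263, 1.93087)  len=0.5068
  (v6,v2,v10) [+--] → (-0.2899, -1.44096, -1.57254)–(-0.2899, -1.08263, -1.93087)  len=0.5068

Chained into 1 loop(s):
  loop 1: 10 segments, perimeter = 13.0909
Total perimeter = 13.091

loops=1 perimeter=13.091


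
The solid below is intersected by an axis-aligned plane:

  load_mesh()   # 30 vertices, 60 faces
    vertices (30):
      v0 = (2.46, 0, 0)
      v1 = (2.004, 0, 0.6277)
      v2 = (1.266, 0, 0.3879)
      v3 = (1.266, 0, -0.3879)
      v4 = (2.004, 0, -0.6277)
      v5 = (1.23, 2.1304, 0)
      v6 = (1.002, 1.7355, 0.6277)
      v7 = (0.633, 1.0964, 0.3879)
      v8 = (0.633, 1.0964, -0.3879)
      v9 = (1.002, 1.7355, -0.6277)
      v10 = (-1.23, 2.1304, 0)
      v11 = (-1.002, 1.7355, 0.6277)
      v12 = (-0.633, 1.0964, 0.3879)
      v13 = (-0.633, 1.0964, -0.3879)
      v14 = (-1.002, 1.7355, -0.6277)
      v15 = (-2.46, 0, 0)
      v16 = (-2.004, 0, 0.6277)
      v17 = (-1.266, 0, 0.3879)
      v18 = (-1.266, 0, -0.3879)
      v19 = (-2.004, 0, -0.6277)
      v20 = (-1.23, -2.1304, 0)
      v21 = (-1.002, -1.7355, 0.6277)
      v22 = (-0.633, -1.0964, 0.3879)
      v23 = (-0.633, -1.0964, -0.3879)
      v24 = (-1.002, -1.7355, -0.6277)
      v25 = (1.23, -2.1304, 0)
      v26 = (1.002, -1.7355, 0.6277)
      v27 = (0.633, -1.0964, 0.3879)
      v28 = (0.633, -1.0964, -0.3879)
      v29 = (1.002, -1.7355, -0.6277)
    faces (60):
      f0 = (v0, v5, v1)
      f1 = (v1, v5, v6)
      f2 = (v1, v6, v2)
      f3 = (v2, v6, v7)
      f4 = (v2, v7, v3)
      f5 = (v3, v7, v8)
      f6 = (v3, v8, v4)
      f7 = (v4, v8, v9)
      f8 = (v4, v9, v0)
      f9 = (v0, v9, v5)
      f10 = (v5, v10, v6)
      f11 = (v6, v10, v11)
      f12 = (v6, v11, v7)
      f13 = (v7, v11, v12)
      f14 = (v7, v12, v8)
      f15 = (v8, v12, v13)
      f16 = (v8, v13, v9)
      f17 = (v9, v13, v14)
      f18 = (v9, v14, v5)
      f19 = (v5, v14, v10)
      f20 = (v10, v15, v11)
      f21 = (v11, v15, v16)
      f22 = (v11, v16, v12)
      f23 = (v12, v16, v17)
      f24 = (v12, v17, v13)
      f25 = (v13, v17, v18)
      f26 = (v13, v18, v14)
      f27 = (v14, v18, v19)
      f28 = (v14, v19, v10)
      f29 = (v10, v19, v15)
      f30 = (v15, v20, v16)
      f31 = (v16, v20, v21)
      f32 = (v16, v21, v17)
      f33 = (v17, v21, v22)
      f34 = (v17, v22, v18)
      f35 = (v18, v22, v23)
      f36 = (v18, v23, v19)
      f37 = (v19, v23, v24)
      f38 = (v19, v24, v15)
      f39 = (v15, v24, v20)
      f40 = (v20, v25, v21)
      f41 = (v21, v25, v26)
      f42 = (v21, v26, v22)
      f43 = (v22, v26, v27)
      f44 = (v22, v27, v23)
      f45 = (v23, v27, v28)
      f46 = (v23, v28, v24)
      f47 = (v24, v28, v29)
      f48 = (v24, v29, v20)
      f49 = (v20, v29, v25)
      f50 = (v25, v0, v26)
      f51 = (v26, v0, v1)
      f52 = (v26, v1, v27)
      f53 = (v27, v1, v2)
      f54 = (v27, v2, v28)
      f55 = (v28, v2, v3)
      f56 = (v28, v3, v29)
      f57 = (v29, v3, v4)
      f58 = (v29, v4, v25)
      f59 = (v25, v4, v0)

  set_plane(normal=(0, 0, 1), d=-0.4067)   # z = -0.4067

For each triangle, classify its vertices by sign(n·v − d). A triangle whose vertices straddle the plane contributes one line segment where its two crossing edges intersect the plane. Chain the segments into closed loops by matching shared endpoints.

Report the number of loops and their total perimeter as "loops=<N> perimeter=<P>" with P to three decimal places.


loops=2 perimeter=20.930

Straddling triangles (24 of 60):
  (v3,v8,v4) [++-] → (0.740485, 1.01044, -0.4067)–(1.32386, 0, -0.4067)  len=1.1668
  (v4,v8,v9) [-+-] → (0.740485, 1.01044, -0.4067)–(0.661929, 1.1465, -0.4067)  len=0.1571
  (v4,v9,v0) [--+] → (1.51533, 1.12447, -0.4067)–(2.16455, 0, -0.4067)  len=1.2984
  (v0,v9,v5) [+-+] → (1.51533, 1.12447, -0.4067)–(1.08227, 1.87454, -0.4067)  len=0.8661
  (v8,v13,v9) [++-] → (-0.504818, 1.1465, -0.4067)–(0.661929, 1.1465, -0.4067)  len=1.1667
  (v9,v13,v14) [-+-] → (-0.504818, 1.1465, -0.4067)–(-0.661929, 1.1465, -0.4067)  len=0.1571
  (v9,v14,v5) [--+] → (-0.21616, 1.87454, -0.4067)–(1.08227, 1.87454, -0.4067)  len=1.2984
  (v5,v14,v10) [+-+] → (-0.21616, 1.87454, -0.4067)–(-1.08227, 1.87454, -0.4067)  len=0.8661
  (v13,v18,v14) [++-] → (-1.2453, 0.136061, -0.4067)–(-0.661929, 1.1465, -0.4067)  len=1.1668
  (v14,v18,v19) [-+-] → (-1.2453, 0.136061, -0.4067)–(-1.32386, 0, -0.4067)  len=0.1571
  (v14,v19,v10) [--+] → (-1.73149, 0.750069, -0.4067)–(-1.08227, 1.87454, -0.4067)  len=1.2984
  (v10,v19,v15) [+-+] → (-1.73149, 0.750069, -0.4067)–(-2.16455, 0, -0.4067)  len=0.8661
  (v18,v23,v19) [++-] → (-0.740485, -1.01044, -0.4067)–(-1.32386, 0, -0.4067)  len=1.1668
  (v19,v23,v24) [-+-] → (-0.740485, -1.01044, -0.4067)–(-0.661929, -1.1465, -0.4067)  len=0.1571
  (v19,v24,v15) [--+] → (-1.51533, -1.12447, -0.4067)–(-2.16455, 0, -0.4067)  len=1.2984
  (v15,v24,v20) [+-+] → (-1.51533, -1.12447, -0.4067)–(-1.08227, -1.87454, -0.4067)  len=0.8661
  (v23,v28,v24) [++-] → (0.504818, -1.1465, -0.4067)–(-0.661929, -1.1465, -0.4067)  len=1.1667
  (v24,v28,v29) [-+-] → (0.504818, -1.1465, -0.4067)–(0.661929, -1.1465, -0.4067)  len=0.1571
  (v24,v29,v20) [--+] → (0.21616, -1.87454, -0.4067)–(-1.08227, -1.87454, -0.4067)  len=1.2984
  (v20,v29,v25) [+-+] → (0.21616, -1.87454, -0.4067)–(1.08227, -1.87454, -0.4067)  len=0.8661
  (v28,v3,v29) [++-] → (1.2453, -0.136061, -0.4067)–(0.661929, -1.1465, -0.4067)  len=1.1668
  (v29,v3,v4) [-+-] → (1.2453, -0.136061, -0.4067)–(1.32386, 0, -0.4067)  len=0.1571
  (v29,v4,v25) [--+] → (1.73149, -0.750069, -0.4067)–(1.08227, -1.87454, -0.4067)  len=1.2984
  (v25,v4,v0) [+-+] → (1.73149, -0.750069, -0.4067)–(2.16455, 0, -0.4067)  len=0.8661

Chained into 2 loop(s):
  loop 1: 12 segments, perimeter = 7.9432
  loop 2: 12 segments, perimeter = 12.9872
Total perimeter = 20.930


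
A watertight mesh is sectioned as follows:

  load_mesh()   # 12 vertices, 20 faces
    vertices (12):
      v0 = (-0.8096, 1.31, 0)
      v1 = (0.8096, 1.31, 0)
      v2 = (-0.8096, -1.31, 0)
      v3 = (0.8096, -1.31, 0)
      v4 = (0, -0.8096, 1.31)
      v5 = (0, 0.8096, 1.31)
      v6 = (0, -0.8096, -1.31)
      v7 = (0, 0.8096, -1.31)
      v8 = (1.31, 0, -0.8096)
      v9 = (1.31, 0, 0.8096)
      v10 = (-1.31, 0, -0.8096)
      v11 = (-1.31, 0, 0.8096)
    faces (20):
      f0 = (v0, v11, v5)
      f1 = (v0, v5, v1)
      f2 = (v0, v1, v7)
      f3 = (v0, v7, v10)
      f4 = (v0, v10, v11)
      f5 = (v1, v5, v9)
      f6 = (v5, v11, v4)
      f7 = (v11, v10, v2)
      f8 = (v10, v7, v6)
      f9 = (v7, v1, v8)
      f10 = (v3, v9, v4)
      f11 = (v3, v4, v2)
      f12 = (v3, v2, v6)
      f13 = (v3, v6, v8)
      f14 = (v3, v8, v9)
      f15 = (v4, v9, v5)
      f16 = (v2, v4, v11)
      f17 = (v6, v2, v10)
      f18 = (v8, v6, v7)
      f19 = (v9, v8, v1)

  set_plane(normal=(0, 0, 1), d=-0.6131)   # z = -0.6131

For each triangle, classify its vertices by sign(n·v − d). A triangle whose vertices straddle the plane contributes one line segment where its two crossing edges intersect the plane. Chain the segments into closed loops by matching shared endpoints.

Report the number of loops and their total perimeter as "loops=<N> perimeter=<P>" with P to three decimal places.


loops=1 perimeter=7.371

Straddling triangles (10 of 20):
  (v0,v1,v7) [++-] → (0.430695, 1.07581, -0.6131)–(-0.430695, 1.07581, -0.6131)  len=0.8614
  (v0,v7,v10) [+--] → (-0.430695, 1.07581, -0.6131)–(-1.18855, 0.317953, -0.6131)  len=1.0718
  (v0,v10,v11) [+-+] → (-1.18855, 0.317953, -0.6131)–(-1.31, 0, -0.6131)  len=0.3404
  (v11,v10,v2) [+-+] → (-1.31, 0, -0.6131)–(-1.18855, -0.317953, -0.6131)  len=0.3404
  (v7,v1,v8) [-+-] → (0.430695, 1.07581, -0.6131)–(1.18855, 0.317953, -0.6131)  len=1.0718
  (v3,v2,v6) [++-] → (-0.430695, -1.07581, -0.6131)–(0.430695, -1.07581, -0.6131)  len=0.8614
  (v3,v6,v8) [+--] → (0.430695, -1.07581, -0.6131)–(1.18855, -0.317953, -0.6131)  len=1.0718
  (v3,v8,v9) [+-+] → (1.18855, -0.317953, -0.6131)–(1.31, 0, -0.6131)  len=0.3404
  (v6,v2,v10) [-+-] → (-0.430695, -1.07581, -0.6131)–(-1.18855, -0.317953, -0.6131)  len=1.0718
  (v9,v8,v1) [+-+] → (1.31, 0, -0.6131)–(1.18855, 0.317953, -0.6131)  len=0.3404

Chained into 1 loop(s):
  loop 1: 10 segments, perimeter = 7.3713
Total perimeter = 7.371


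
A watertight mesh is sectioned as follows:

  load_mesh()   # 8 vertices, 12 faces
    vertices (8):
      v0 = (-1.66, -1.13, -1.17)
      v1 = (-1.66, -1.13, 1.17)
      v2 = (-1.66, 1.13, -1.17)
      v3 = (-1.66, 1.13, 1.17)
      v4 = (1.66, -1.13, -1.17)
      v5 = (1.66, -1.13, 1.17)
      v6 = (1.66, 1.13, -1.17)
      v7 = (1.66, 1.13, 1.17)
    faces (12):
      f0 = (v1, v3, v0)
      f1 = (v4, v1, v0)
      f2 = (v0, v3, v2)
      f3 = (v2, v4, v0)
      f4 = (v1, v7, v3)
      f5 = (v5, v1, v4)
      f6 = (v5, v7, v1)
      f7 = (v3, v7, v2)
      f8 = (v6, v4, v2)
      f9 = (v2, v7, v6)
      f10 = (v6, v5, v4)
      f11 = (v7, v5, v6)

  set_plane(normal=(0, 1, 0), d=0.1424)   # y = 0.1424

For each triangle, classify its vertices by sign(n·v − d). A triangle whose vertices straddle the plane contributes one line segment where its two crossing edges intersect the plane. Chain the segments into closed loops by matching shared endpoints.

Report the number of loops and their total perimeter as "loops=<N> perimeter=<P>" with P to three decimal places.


Straddling triangles (8 of 12):
  (v1,v3,v0) [-+-] → (-1.66, 0.1424, 1.17)–(-1.66, 0.1424, 0.147441)  len=1.0226
  (v0,v3,v2) [-++] → (-1.66, 0.1424, 0.147441)–(-1.66, 0.1424, -1.17)  len=1.3174
  (v2,v4,v0) [+--] → (-0.209189, 0.1424, -1.17)–(-1.66, 0.1424, -1.17)  len=1.4508
  (v1,v7,v3) [-++] → (0.209189, 0.1424, 1.17)–(-1.66, 0.1424, 1.17)  len=1.8692
  (v5,v7,v1) [-+-] → (1.66, 0.1424, 1.17)–(0.209189, 0.1424, 1.17)  len=1.4508
  (v6,v4,v2) [+-+] → (1.66, 0.1424, -1.17)–(-0.209189, 0.1424, -1.17)  len=1.8692
  (v6,v5,v4) [+--] → (1.66, 0.1424, -0.147441)–(1.66, 0.1424, -1.17)  len=1.0226
  (v7,v5,v6) [+-+] → (1.66, 0.1424, 1.17)–(1.66, 0.1424, -0.147441)  len=1.3174

Chained into 1 loop(s):
  loop 1: 8 segments, perimeter = 11.3200
Total perimeter = 11.320

loops=1 perimeter=11.320


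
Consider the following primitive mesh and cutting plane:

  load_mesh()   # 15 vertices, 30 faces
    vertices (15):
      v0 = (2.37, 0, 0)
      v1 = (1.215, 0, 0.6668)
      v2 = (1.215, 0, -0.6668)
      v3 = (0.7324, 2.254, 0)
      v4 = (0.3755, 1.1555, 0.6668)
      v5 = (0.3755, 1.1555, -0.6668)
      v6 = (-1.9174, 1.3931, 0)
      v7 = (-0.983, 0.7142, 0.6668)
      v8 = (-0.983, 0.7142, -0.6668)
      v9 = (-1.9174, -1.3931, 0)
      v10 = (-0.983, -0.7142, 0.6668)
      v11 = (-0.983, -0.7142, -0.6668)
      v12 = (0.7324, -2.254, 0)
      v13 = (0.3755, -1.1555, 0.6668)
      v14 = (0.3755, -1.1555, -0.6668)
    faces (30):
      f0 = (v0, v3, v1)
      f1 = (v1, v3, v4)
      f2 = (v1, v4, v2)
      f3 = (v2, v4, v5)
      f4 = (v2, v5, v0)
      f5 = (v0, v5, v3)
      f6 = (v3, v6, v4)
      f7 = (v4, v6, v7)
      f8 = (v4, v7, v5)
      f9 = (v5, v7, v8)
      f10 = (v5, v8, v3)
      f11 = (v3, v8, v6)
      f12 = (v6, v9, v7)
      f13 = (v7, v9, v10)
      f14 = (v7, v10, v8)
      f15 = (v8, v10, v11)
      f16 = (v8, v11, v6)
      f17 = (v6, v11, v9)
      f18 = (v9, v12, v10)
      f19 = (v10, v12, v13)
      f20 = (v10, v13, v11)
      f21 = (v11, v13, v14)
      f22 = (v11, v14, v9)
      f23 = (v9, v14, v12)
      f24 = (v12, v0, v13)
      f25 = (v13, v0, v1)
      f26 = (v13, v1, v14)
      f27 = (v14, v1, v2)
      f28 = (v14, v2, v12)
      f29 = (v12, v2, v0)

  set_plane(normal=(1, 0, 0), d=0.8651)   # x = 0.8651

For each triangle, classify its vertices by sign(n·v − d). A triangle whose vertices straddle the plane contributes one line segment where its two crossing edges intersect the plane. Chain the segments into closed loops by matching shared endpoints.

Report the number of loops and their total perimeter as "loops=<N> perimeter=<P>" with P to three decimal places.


loops=2 perimeter=9.563

Straddling triangles (12 of 30):
  (v0,v3,v1) [+-+] → (0.8651, 2.07135, 0)–(0.8651, 1.63422, 0.183349)  len=0.4740
  (v1,v3,v4) [+--] → (0.8651, 1.63422, 0.183349)–(0.8651, 0.481607, 0.6668)  len=1.2499
  (v1,v4,v2) [+-+] → (0.8651, 0.481607, 0.6668)–(0.8651, 0.481607, -0.110961)  len=0.7778
  (v2,v4,v5) [+--] → (0.8651, 0.481607, -0.110961)–(0.8651, 0.481607, -0.6668)  len=0.5558
  (v2,v5,v0) [+-+] → (0.8651, 0.481607, -0.6668)–(0.8651, 0.871854, -0.503117)  len=0.4232
  (v0,v5,v3) [+--] → (0.8651, 0.871854, -0.503117)–(0.8651, 2.07135, 0)  len=1.3007
  (v12,v0,v13) [-+-] → (0.8651, -2.07135, 0)–(0.8651, -0.871854, 0.503117)  len=1.3007
  (v13,v0,v1) [-++] → (0.8651, -0.871854, 0.503117)–(0.8651, -0.481607, 0.6668)  len=0.4232
  (v13,v1,v14) [-+-] → (0.8651, -0.481607, 0.6668)–(0.8651, -0.481607, 0.110961)  len=0.5558
  (v14,v1,v2) [-++] → (0.8651, -0.481607, 0.110961)–(0.8651, -0.481607, -0.6668)  len=0.7778
  (v14,v2,v12) [-+-] → (0.8651, -0.481607, -0.6668)–(0.8651, -1.63422, -0.183349)  len=1.2499
  (v12,v2,v0) [-++] → (0.8651, -1.63422, -0.183349)–(0.8651, -2.07135, 0)  len=0.4740

Chained into 2 loop(s):
  loop 1: 6 segments, perimeter = 4.7814
  loop 2: 6 segments, perimeter = 4.7814
Total perimeter = 9.563


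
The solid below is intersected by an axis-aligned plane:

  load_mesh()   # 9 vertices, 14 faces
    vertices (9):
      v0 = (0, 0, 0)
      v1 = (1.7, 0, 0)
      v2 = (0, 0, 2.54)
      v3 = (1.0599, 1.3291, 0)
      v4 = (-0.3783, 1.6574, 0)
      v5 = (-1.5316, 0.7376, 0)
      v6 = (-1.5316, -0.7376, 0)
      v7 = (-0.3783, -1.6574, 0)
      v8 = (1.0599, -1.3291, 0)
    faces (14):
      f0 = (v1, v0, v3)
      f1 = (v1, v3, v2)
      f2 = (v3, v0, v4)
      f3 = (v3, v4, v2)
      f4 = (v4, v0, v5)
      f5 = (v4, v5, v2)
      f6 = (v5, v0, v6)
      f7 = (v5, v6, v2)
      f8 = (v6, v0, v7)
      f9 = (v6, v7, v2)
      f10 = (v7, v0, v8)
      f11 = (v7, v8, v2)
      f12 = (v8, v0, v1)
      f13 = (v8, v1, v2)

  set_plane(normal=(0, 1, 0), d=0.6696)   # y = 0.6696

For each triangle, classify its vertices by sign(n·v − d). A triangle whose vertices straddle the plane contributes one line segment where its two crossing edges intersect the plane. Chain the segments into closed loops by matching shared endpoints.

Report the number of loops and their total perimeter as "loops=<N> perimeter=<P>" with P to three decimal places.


loops=1 perimeter=7.211

Straddling triangles (8 of 14):
  (v1,v0,v3) [--+] → (0.533977, 0.6696, 0)–(1.37752, 0.6696, 0)  len=0.8435
  (v1,v3,v2) [-+-] → (1.37752, 0.6696, 0)–(0.533977, 0.6696, 1.26035)  len=1.5166
  (v3,v0,v4) [+-+] → (0.533977, 0.6696, 0)–(-0.152836, 0.6696, 0)  len=0.6868
  (v3,v4,v2) [++-] → (-0.152836, 0.6696, 1.51382)–(0.533977, 0.6696, 1.26035)  len=0.7321
  (v4,v0,v5) [+-+] → (-0.152836, 0.6696, 0)–(-1.3904, 0.6696, 0)  len=1.2376
  (v4,v5,v2) [++-] → (-1.3904, 0.6696, 0.234165)–(-0.152836, 0.6696, 1.51382)  len=1.7802
  (v5,v0,v6) [+--] → (-1.3904, 0.6696, 0)–(-1.5316, 0.6696, 0)  len=0.1412
  (v5,v6,v2) [+--] → (-1.5316, 0.6696, 0)–(-1.3904, 0.6696, 0.234165)  len=0.2734

Chained into 1 loop(s):
  loop 1: 8 segments, perimeter = 7.2114
Total perimeter = 7.211


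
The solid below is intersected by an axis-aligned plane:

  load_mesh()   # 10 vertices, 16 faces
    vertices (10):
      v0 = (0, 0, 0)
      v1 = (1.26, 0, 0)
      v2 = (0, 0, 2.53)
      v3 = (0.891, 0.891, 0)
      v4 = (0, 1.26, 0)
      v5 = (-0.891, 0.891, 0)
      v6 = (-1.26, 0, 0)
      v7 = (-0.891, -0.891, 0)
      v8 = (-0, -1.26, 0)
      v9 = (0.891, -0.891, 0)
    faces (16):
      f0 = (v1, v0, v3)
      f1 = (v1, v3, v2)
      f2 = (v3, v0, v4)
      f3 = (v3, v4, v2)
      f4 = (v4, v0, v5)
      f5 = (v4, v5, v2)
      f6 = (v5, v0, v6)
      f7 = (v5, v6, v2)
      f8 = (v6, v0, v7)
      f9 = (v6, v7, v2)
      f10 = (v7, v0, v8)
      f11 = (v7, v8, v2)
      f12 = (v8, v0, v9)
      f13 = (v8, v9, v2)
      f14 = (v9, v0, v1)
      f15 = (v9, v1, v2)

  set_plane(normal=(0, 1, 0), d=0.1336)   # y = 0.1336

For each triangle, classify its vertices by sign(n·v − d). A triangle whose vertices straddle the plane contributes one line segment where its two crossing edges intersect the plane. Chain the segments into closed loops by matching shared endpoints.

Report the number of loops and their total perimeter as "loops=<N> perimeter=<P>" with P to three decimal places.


Straddling triangles (8 of 16):
  (v1,v0,v3) [--+] → (0.1336, 0.1336, 0)–(1.20467, 0.1336, 0)  len=1.0711
  (v1,v3,v2) [-+-] → (1.20467, 0.1336, 0)–(0.1336, 0.1336, 2.15064)  len=2.4026
  (v3,v0,v4) [+-+] → (0.1336, 0.1336, 0)–(0, 0.1336, 0)  len=0.1336
  (v3,v4,v2) [++-] → (0, 0.1336, 2.26174)–(0.1336, 0.1336, 2.15064)  len=0.1738
  (v4,v0,v5) [+-+] → (0, 0.1336, 0)–(-0.1336, 0.1336, 0)  len=0.1336
  (v4,v5,v2) [++-] → (-0.1336, 0.1336, 2.15064)–(0, 0.1336, 2.26174)  len=0.1738
  (v5,v0,v6) [+--] → (-0.1336, 0.1336, 0)–(-1.20467, 0.1336, 0)  len=1.0711
  (v5,v6,v2) [+--] → (-1.20467, 0.1336, 0)–(-0.1336, 0.1336, 2.15064)  len=2.4026

Chained into 1 loop(s):
  loop 1: 8 segments, perimeter = 7.5620
Total perimeter = 7.562

loops=1 perimeter=7.562


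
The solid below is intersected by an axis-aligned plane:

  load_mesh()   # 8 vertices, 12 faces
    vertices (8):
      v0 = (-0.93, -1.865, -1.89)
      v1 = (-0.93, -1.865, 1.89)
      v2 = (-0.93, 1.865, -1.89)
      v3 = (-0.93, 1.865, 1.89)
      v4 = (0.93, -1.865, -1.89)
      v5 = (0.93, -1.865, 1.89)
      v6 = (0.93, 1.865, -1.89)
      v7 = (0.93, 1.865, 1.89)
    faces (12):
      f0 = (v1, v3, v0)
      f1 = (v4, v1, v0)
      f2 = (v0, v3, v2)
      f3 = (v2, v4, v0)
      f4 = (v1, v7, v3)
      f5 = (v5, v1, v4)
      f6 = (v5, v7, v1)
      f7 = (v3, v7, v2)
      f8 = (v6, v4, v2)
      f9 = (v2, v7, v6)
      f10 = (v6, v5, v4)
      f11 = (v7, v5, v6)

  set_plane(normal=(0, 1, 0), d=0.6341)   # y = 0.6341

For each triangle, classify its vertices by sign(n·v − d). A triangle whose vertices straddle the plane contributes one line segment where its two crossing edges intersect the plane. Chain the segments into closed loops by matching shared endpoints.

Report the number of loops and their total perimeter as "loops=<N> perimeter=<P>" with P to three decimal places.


Straddling triangles (8 of 12):
  (v1,v3,v0) [-+-] → (-0.93, 0.6341, 1.89)–(-0.93, 0.6341, 0.6426)  len=1.2474
  (v0,v3,v2) [-++] → (-0.93, 0.6341, 0.6426)–(-0.93, 0.6341, -1.89)  len=2.5326
  (v2,v4,v0) [+--] → (-0.3162, 0.6341, -1.89)–(-0.93, 0.6341, -1.89)  len=0.6138
  (v1,v7,v3) [-++] → (0.3162, 0.6341, 1.89)–(-0.93, 0.6341, 1.89)  len=1.2462
  (v5,v7,v1) [-+-] → (0.93, 0.6341, 1.89)–(0.3162, 0.6341, 1.89)  len=0.6138
  (v6,v4,v2) [+-+] → (0.93, 0.6341, -1.89)–(-0.3162, 0.6341, -1.89)  len=1.2462
  (v6,v5,v4) [+--] → (0.93, 0.6341, -0.6426)–(0.93, 0.6341, -1.89)  len=1.2474
  (v7,v5,v6) [+-+] → (0.93, 0.6341, 1.89)–(0.93, 0.6341, -0.6426)  len=2.5326

Chained into 1 loop(s):
  loop 1: 8 segments, perimeter = 11.2800
Total perimeter = 11.280

loops=1 perimeter=11.280


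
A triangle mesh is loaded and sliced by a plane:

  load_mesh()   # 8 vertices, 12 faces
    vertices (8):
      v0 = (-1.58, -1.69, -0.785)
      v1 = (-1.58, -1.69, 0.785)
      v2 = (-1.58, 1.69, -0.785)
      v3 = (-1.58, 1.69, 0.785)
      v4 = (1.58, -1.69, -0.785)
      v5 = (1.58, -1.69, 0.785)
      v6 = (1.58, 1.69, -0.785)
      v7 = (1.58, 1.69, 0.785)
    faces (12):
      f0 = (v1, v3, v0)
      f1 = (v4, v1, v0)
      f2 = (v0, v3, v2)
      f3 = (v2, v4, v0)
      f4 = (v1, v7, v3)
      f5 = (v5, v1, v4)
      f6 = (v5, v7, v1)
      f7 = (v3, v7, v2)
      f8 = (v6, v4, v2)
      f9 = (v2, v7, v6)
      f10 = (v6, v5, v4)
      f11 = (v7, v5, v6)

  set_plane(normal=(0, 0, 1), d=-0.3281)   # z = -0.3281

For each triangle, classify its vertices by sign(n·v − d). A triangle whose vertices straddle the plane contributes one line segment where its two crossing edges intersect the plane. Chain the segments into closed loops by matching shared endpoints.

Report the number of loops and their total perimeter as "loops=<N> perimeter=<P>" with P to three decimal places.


loops=1 perimeter=13.080

Straddling triangles (8 of 12):
  (v1,v3,v0) [++-] → (-1.58, -0.706355, -0.3281)–(-1.58, -1.69, -0.3281)  len=0.9836
  (v4,v1,v0) [-+-] → (0.66038, -1.69, -0.3281)–(-1.58, -1.69, -0.3281)  len=2.2404
  (v0,v3,v2) [-+-] → (-1.58, -0.706355, -0.3281)–(-1.58, 1.69, -0.3281)  len=2.3964
  (v5,v1,v4) [++-] → (0.66038, -1.69, -0.3281)–(1.58, -1.69, -0.3281)  len=0.9196
  (v3,v7,v2) [++-] → (-0.66038, 1.69, -0.3281)–(-1.58, 1.69, -0.3281)  len=0.9196
  (v2,v7,v6) [-+-] → (-0.66038, 1.69, -0.3281)–(1.58, 1.69, -0.3281)  len=2.2404
  (v6,v5,v4) [-+-] → (1.58, 0.706355, -0.3281)–(1.58, -1.69, -0.3281)  len=2.3964
  (v7,v5,v6) [++-] → (1.58, 0.706355, -0.3281)–(1.58, 1.69, -0.3281)  len=0.9836

Chained into 1 loop(s):
  loop 1: 8 segments, perimeter = 13.0800
Total perimeter = 13.080


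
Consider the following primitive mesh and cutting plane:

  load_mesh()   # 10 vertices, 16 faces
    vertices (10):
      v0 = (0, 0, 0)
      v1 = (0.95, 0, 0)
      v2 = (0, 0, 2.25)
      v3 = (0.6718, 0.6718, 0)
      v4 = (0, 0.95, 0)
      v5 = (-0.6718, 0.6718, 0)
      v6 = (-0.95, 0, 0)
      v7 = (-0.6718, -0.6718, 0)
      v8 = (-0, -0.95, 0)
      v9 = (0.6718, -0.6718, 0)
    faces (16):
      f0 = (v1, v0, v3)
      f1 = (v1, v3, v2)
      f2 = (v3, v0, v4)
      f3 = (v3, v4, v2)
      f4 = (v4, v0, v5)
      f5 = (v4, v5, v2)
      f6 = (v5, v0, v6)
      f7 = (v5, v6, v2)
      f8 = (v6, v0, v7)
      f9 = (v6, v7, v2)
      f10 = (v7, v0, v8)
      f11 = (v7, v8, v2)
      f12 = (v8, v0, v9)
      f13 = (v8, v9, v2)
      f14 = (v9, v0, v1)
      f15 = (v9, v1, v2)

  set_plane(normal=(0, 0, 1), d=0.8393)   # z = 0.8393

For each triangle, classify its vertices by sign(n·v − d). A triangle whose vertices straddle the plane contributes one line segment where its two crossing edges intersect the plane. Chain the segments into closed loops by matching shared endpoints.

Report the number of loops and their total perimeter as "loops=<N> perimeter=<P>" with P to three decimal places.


Straddling triangles (8 of 16):
  (v1,v3,v2) [--+] → (0.421204, 0.421204, 0.8393)–(0.595629, 0, 0.8393)  len=0.4559
  (v3,v4,v2) [--+] → (0, 0.595629, 0.8393)–(0.421204, 0.421204, 0.8393)  len=0.4559
  (v4,v5,v2) [--+] → (-0.421204, 0.421204, 0.8393)–(0, 0.595629, 0.8393)  len=0.4559
  (v5,v6,v2) [--+] → (-0.595629, 0, 0.8393)–(-0.421204, 0.421204, 0.8393)  len=0.4559
  (v6,v7,v2) [--+] → (-0.421204, -0.421204, 0.8393)–(-0.595629, 0, 0.8393)  len=0.4559
  (v7,v8,v2) [--+] → (0, -0.595629, 0.8393)–(-0.421204, -0.421204, 0.8393)  len=0.4559
  (v8,v9,v2) [--+] → (0.421204, -0.421204, 0.8393)–(0, -0.595629, 0.8393)  len=0.4559
  (v9,v1,v2) [--+] → (0.595629, 0, 0.8393)–(0.421204, -0.421204, 0.8393)  len=0.4559

Chained into 1 loop(s):
  loop 1: 8 segments, perimeter = 3.6471
Total perimeter = 3.647

loops=1 perimeter=3.647


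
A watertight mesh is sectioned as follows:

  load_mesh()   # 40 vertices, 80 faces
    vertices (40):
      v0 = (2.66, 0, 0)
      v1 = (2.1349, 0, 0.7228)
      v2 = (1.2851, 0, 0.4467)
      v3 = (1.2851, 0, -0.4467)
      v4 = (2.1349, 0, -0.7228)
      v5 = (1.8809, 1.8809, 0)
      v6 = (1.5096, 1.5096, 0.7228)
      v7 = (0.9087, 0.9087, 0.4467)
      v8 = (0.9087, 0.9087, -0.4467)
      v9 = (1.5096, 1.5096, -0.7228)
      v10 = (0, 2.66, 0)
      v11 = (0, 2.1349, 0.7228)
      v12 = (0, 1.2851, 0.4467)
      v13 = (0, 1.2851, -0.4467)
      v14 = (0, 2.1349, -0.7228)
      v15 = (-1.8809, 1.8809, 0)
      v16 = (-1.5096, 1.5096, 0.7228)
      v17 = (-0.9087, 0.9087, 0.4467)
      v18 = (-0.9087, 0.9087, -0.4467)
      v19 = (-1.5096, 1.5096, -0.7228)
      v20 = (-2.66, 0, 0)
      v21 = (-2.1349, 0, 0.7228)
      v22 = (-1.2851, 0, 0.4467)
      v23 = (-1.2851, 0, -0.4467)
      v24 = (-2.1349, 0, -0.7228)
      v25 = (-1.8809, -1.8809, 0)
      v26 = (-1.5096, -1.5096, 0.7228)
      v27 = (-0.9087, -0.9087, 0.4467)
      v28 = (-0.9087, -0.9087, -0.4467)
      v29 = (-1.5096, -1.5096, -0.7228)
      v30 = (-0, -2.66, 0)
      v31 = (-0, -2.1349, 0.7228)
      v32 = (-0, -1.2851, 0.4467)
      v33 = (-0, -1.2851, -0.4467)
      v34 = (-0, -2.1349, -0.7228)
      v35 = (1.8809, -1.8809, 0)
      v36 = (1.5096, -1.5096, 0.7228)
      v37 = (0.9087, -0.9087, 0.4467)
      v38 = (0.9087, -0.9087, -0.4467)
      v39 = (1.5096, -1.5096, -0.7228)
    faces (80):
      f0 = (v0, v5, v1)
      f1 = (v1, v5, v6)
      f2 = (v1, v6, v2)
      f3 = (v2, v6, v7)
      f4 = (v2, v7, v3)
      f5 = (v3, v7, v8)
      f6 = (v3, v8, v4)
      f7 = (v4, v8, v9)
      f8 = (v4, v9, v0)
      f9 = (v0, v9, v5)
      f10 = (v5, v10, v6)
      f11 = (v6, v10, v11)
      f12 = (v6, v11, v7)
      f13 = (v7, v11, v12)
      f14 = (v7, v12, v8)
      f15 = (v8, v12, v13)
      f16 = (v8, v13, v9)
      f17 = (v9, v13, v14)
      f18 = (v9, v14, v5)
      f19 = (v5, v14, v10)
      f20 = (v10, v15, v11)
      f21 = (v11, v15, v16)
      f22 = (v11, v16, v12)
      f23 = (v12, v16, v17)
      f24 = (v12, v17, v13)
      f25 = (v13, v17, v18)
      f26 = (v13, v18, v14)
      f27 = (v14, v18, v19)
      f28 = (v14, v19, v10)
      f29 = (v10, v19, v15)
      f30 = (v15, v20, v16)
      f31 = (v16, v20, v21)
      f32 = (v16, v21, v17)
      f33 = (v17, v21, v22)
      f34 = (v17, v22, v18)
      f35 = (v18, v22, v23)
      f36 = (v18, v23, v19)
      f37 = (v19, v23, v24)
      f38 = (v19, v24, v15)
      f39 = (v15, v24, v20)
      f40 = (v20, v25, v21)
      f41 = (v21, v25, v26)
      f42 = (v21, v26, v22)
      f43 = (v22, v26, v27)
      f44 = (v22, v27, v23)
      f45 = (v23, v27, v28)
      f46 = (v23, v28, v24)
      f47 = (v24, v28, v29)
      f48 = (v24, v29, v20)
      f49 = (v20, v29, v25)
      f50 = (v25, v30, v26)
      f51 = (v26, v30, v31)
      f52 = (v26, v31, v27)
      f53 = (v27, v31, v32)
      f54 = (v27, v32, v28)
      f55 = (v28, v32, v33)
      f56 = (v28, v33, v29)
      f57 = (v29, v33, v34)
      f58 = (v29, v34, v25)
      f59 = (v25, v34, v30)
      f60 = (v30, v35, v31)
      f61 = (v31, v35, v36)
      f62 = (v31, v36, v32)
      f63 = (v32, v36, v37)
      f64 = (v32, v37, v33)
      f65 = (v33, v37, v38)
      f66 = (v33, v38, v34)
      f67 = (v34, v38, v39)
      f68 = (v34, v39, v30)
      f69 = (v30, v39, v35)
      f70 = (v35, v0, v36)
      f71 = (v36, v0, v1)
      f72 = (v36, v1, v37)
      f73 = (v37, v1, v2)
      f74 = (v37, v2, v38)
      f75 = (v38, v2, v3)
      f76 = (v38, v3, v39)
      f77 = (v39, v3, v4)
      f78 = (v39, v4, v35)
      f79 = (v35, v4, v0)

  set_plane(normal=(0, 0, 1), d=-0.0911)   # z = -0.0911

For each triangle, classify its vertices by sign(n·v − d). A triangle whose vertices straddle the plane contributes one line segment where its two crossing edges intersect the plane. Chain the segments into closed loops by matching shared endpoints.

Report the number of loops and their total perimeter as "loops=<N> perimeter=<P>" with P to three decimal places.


Straddling triangles (32 of 80):
  (v2,v7,v3) [++-] → (1.13528, 0.36169, -0.0911)–(1.2851, 0, -0.0911)  len=0.3915
  (v3,v7,v8) [-+-] → (1.13528, 0.36169, -0.0911)–(0.9087, 0.9087, -0.0911)  len=0.5921
  (v4,v9,v0) [--+] → (2.51501, 0.190266, -0.0911)–(2.59382, 0, -0.0911)  len=0.2059
  (v0,v9,v5) [+-+] → (2.51501, 0.190266, -0.0911)–(1.8341, 1.8341, -0.0911)  len=1.7793
  (v7,v12,v8) [++-] → (0.54701, 1.05852, -0.0911)–(0.9087, 0.9087, -0.0911)  len=0.3915
  (v8,v12,v13) [-+-] → (0.54701, 1.05852, -0.0911)–(0, 1.2851, -0.0911)  len=0.5921
  (v9,v14,v5) [--+] → (1.64384, 1.91291, -0.0911)–(1.8341, 1.8341, -0.0911)  len=0.2059
  (v5,v14,v10) [+-+] → (1.64384, 1.91291, -0.0911)–(0, 2.59382, -0.0911)  len=1.7793
  (v12,v17,v13) [++-] → (-0.36169, 1.13528, -0.0911)–(0, 1.2851, -0.0911)  len=0.3915
  (v13,v17,v18) [-+-] → (-0.36169, 1.13528, -0.0911)–(-0.9087, 0.9087, -0.0911)  len=0.5921
  (v14,v19,v10) [--+] → (-0.190266, 2.51501, -0.0911)–(0, 2.59382, -0.0911)  len=0.2059
  (v10,v19,v15) [+-+] → (-0.190266, 2.51501, -0.0911)–(-1.8341, 1.8341, -0.0911)  len=1.7793
  (v17,v22,v18) [++-] → (-1.05852, 0.54701, -0.0911)–(-0.9087, 0.9087, -0.0911)  len=0.3915
  (v18,v22,v23) [-+-] → (-1.05852, 0.54701, -0.0911)–(-1.2851, 0, -0.0911)  len=0.5921
  (v19,v24,v15) [--+] → (-1.91291, 1.64384, -0.0911)–(-1.8341, 1.8341, -0.0911)  len=0.2059
  (v15,v24,v20) [+-+] → (-1.91291, 1.64384, -0.0911)–(-2.59382, 0, -0.0911)  len=1.7793
  (v22,v27,v23) [++-] → (-1.13528, -0.36169, -0.0911)–(-1.2851, 0, -0.0911)  len=0.3915
  (v23,v27,v28) [-+-] → (-1.13528, -0.36169, -0.0911)–(-0.9087, -0.9087, -0.0911)  len=0.5921
  (v24,v29,v20) [--+] → (-2.51501, -0.190266, -0.0911)–(-2.59382, 0, -0.0911)  len=0.2059
  (v20,v29,v25) [+-+] → (-2.51501, -0.190266, -0.0911)–(-1.8341, -1.8341, -0.0911)  len=1.7793
  (v27,v32,v28) [++-] → (-0.54701, -1.05852, -0.0911)–(-0.9087, -0.9087, -0.0911)  len=0.3915
  (v28,v32,v33) [-+-] → (-0.54701, -1.05852, -0.0911)–(0, -1.2851, -0.0911)  len=0.5921
  (v29,v34,v25) [--+] → (-1.64384, -1.91291, -0.0911)–(-1.8341, -1.8341, -0.0911)  len=0.2059
  (v25,v34,v30) [+-+] → (-1.64384, -1.91291, -0.0911)–(0, -2.59382, -0.0911)  len=1.7793
  (v32,v37,v33) [++-] → (0.36169, -1.13528, -0.0911)–(0, -1.2851, -0.0911)  len=0.3915
  (v33,v37,v38) [-+-] → (0.36169, -1.13528, -0.0911)–(0.9087, -0.9087, -0.0911)  len=0.5921
  (v34,v39,v30) [--+] → (0.190266, -2.51501, -0.0911)–(0, -2.59382, -0.0911)  len=0.2059
  (v30,v39,v35) [+-+] → (0.190266, -2.51501, -0.0911)–(1.8341, -1.8341, -0.0911)  len=1.7793
  (v37,v2,v38) [++-] → (1.05852, -0.54701, -0.0911)–(0.9087, -0.9087, -0.0911)  len=0.3915
  (v38,v2,v3) [-+-] → (1.05852, -0.54701, -0.0911)–(1.2851, 0, -0.0911)  len=0.5921
  (v39,v4,v35) [--+] → (1.91291, -1.64384, -0.0911)–(1.8341, -1.8341, -0.0911)  len=0.2059
  (v35,v4,v0) [+-+] → (1.91291, -1.64384, -0.0911)–(2.59382, 0, -0.0911)  len=1.7793

Chained into 2 loop(s):
  loop 1: 16 segments, perimeter = 7.8686
  loop 2: 16 segments, perimeter = 15.8818
Total perimeter = 23.750

loops=2 perimeter=23.750


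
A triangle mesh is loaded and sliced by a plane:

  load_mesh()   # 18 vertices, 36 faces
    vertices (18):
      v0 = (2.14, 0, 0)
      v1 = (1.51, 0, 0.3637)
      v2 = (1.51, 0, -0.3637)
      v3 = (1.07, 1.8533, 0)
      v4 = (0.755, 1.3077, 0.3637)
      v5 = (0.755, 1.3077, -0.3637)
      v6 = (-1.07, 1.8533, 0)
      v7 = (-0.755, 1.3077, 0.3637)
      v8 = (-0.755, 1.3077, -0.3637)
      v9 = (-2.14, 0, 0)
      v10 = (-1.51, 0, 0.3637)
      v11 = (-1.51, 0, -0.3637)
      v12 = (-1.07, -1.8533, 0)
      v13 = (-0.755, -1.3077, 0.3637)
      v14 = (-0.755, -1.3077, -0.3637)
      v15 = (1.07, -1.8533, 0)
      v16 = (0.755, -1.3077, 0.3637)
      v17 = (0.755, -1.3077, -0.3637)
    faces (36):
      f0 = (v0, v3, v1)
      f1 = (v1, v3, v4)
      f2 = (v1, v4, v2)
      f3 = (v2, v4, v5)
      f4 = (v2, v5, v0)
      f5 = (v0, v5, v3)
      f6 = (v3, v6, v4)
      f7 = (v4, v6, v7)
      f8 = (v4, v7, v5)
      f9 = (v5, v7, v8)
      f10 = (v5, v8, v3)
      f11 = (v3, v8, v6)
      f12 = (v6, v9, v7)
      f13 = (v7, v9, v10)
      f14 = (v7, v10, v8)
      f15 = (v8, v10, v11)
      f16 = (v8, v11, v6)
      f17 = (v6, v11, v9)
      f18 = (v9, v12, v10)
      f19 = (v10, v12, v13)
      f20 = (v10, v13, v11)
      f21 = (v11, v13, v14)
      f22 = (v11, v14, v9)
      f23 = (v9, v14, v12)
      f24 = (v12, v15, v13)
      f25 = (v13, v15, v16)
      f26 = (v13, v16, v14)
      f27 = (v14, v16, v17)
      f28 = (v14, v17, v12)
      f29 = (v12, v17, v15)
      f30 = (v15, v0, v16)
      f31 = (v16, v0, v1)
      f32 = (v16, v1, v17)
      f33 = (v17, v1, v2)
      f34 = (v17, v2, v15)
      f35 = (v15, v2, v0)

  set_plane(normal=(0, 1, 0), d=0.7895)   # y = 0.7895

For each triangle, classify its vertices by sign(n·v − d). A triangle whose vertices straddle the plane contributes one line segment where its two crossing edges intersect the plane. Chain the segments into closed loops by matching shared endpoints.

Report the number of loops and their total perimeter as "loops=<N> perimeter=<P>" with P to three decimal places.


loops=2 perimeter=4.365

Straddling triangles (12 of 36):
  (v0,v3,v1) [-+-] → (1.68418, 0.7895, 0)–(1.32256, 0.7895, 0.208765)  len=0.4176
  (v1,v3,v4) [-++] → (1.32256, 0.7895, 0.208765)–(1.05418, 0.7895, 0.3637)  len=0.3099
  (v1,v4,v2) [-+-] → (1.05418, 0.7895, 0.3637)–(1.05418, 0.7895, 0.0754545)  len=0.2882
  (v2,v4,v5) [-++] → (1.05418, 0.7895, 0.0754545)–(1.05418, 0.7895, -0.3637)  len=0.4392
  (v2,v5,v0) [-+-] → (1.05418, 0.7895, -0.3637)–(1.30383, 0.7895, -0.219577)  len=0.2883
  (v0,v5,v3) [-++] → (1.30383, 0.7895, -0.219577)–(1.68418, 0.7895, 0)  len=0.4392
  (v6,v9,v7) [+-+] → (-1.68418, 0.7895, 0)–(-1.30383, 0.7895, 0.219577)  len=0.4392
  (v7,v9,v10) [+--] → (-1.30383, 0.7895, 0.219577)–(-1.05418, 0.7895, 0.3637)  len=0.2883
  (v7,v10,v8) [+-+] → (-1.05418, 0.7895, 0.3637)–(-1.05418, 0.7895, -0.0754545)  len=0.4392
  (v8,v10,v11) [+--] → (-1.05418, 0.7895, -0.0754545)–(-1.05418, 0.7895, -0.3637)  len=0.2882
  (v8,v11,v6) [+-+] → (-1.05418, 0.7895, -0.3637)–(-1.32256, 0.7895, -0.208765)  len=0.3099
  (v6,v11,v9) [+--] → (-1.32256, 0.7895, -0.208765)–(-1.68418, 0.7895, 0)  len=0.4176

Chained into 2 loop(s):
  loop 1: 6 segments, perimeter = 2.1823
  loop 2: 6 segments, perimeter = 2.1823
Total perimeter = 4.365


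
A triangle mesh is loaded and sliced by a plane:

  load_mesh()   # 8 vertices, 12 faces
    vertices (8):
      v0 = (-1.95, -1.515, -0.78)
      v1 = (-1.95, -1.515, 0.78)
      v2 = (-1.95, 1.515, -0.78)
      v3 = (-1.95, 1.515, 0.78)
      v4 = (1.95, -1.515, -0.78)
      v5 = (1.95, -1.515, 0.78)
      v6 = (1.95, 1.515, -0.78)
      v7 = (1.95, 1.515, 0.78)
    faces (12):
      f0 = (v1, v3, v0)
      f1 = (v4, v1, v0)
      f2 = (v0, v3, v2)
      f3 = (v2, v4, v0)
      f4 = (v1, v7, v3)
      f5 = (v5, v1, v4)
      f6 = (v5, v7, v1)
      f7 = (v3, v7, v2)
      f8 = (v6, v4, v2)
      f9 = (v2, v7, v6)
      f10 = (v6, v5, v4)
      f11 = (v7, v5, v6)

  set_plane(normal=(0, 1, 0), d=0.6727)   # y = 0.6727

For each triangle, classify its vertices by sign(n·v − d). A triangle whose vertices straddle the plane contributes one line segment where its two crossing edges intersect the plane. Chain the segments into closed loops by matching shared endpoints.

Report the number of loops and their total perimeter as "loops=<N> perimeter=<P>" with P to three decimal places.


loops=1 perimeter=10.920

Straddling triangles (8 of 12):
  (v1,v3,v0) [-+-] → (-1.95, 0.6727, 0.78)–(-1.95, 0.6727, 0.346341)  len=0.4337
  (v0,v3,v2) [-++] → (-1.95, 0.6727, 0.346341)–(-1.95, 0.6727, -0.78)  len=1.1263
  (v2,v4,v0) [+--] → (-0.865851, 0.6727, -0.78)–(-1.95, 0.6727, -0.78)  len=1.0841
  (v1,v7,v3) [-++] → (0.865851, 0.6727, 0.78)–(-1.95, 0.6727, 0.78)  len=2.8159
  (v5,v7,v1) [-+-] → (1.95, 0.6727, 0.78)–(0.865851, 0.6727, 0.78)  len=1.0841
  (v6,v4,v2) [+-+] → (1.95, 0.6727, -0.78)–(-0.865851, 0.6727, -0.78)  len=2.8159
  (v6,v5,v4) [+--] → (1.95, 0.6727, -0.346341)–(1.95, 0.6727, -0.78)  len=0.4337
  (v7,v5,v6) [+-+] → (1.95, 0.6727, 0.78)–(1.95, 0.6727, -0.346341)  len=1.1263

Chained into 1 loop(s):
  loop 1: 8 segments, perimeter = 10.9200
Total perimeter = 10.920


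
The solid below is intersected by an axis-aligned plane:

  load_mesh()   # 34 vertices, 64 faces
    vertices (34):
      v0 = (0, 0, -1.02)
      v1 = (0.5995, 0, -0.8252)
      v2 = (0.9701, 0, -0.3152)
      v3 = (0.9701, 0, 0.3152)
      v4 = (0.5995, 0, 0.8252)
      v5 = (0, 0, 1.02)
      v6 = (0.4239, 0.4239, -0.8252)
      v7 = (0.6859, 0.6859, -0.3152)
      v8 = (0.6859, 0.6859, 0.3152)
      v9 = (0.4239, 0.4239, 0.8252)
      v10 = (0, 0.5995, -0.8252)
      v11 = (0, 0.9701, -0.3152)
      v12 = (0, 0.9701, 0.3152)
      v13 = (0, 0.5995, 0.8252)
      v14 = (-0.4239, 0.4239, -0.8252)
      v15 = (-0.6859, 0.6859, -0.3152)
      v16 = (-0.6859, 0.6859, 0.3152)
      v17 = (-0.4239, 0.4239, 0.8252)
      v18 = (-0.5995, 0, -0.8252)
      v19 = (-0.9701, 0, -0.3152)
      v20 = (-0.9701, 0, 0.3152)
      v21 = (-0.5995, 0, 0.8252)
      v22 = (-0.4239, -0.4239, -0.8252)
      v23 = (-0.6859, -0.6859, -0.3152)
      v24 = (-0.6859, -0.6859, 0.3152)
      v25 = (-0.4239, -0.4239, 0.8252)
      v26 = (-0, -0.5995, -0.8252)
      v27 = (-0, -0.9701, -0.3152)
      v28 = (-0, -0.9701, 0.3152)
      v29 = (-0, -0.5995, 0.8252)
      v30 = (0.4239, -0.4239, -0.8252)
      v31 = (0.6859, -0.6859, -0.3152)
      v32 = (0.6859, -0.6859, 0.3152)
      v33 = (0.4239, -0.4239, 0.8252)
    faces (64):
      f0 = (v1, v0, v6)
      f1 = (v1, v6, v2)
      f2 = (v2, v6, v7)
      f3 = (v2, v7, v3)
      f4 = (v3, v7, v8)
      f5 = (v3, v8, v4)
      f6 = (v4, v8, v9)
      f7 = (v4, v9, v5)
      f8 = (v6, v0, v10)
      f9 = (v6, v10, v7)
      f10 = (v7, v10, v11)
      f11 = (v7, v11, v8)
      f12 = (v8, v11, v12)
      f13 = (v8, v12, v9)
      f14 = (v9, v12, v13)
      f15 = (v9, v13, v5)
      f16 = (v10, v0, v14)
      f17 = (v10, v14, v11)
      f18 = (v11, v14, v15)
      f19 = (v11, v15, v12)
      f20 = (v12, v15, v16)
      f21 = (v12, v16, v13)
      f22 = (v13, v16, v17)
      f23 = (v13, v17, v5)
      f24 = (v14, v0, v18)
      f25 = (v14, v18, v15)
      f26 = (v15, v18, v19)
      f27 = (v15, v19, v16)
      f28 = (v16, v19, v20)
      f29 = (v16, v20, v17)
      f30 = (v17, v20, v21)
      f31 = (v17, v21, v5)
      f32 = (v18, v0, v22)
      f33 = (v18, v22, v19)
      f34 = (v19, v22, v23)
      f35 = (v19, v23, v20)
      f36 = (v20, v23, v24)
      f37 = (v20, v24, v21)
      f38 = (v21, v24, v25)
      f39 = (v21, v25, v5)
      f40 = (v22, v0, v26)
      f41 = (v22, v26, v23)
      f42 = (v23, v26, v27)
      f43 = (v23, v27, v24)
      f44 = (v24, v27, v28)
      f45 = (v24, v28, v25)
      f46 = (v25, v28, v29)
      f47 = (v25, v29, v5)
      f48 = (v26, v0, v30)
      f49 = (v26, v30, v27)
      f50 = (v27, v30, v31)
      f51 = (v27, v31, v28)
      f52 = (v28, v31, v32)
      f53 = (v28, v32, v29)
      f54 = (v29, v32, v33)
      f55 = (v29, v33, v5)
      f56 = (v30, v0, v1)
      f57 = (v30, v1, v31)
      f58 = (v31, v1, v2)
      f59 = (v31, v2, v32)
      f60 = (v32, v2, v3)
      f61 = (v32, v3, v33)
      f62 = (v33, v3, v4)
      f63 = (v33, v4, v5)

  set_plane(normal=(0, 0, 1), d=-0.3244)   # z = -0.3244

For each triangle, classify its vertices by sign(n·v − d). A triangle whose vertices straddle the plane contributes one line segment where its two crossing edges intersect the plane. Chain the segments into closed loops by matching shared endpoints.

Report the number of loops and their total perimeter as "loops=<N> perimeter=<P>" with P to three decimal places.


Straddling triangles (16 of 64):
  (v1,v6,v2) [--+] → (0.960247, 0.00764682, -0.3244)–(0.963415, 0, -0.3244)  len=0.0083
  (v2,v6,v7) [+-+] → (0.960247, 0.00764682, -0.3244)–(0.681174, 0.681174, -0.3244)  len=0.7291
  (v6,v10,v7) [--+] → (0.673527, 0.684341, -0.3244)–(0.681174, 0.681174, -0.3244)  len=0.0083
  (v7,v10,v11) [+-+] → (0.673527, 0.684341, -0.3244)–(0, 0.963415, -0.3244)  len=0.7291
  (v10,v14,v11) [--+] → (-0.00764682, 0.960247, -0.3244)–(0, 0.963415, -0.3244)  len=0.0083
  (v11,v14,v15) [+-+] → (-0.00764682, 0.960247, -0.3244)–(-0.681174, 0.681174, -0.3244)  len=0.7291
  (v14,v18,v15) [--+] → (-0.684341, 0.673527, -0.3244)–(-0.681174, 0.681174, -0.3244)  len=0.0083
  (v15,v18,v19) [+-+] → (-0.684341, 0.673527, -0.3244)–(-0.963415, 0, -0.3244)  len=0.7291
  (v18,v22,v19) [--+] → (-0.960247, -0.00764682, -0.3244)–(-0.963415, 0, -0.3244)  len=0.0083
  (v19,v22,v23) [+-+] → (-0.960247, -0.00764682, -0.3244)–(-0.681174, -0.681174, -0.3244)  len=0.7291
  (v22,v26,v23) [--+] → (-0.673527, -0.684341, -0.3244)–(-0.681174, -0.681174, -0.3244)  len=0.0083
  (v23,v26,v27) [+-+] → (-0.673527, -0.684341, -0.3244)–(0, -0.963415, -0.3244)  len=0.7291
  (v26,v30,v27) [--+] → (0.00764682, -0.960247, -0.3244)–(0, -0.963415, -0.3244)  len=0.0083
  (v27,v30,v31) [+-+] → (0.00764682, -0.960247, -0.3244)–(0.681174, -0.681174, -0.3244)  len=0.7291
  (v30,v1,v31) [--+] → (0.684341, -0.673527, -0.3244)–(0.681174, -0.681174, -0.3244)  len=0.0083
  (v31,v1,v2) [+-+] → (0.684341, -0.673527, -0.3244)–(0.963415, 0, -0.3244)  len=0.7291

Chained into 1 loop(s):
  loop 1: 16 segments, perimeter = 5.8987
Total perimeter = 5.899

loops=1 perimeter=5.899
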